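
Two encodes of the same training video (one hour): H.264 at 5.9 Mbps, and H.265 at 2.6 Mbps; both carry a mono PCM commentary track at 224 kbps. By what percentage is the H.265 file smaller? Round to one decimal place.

53.9%

1 h = 3600 s
Audio: 224 kbps = 0.224 Mbps.
H.264: 6.124 Mbps × 3600 s = 22046.4 Mb = 2.567 GiB.
H.265: 2.824 Mbps × 3600 s = 10166.4 Mb = 1.184 GiB.
Reduction: (1 − 1.184/2.567) × 100 = 53.89%.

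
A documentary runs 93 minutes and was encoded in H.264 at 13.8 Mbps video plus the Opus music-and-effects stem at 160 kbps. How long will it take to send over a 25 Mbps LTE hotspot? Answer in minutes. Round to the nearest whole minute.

93 min = 5580 s
Audio: 160 kbps = 0.160 Mbps.
Total bitrate: 13.960 Mbps.
File: 13.960 Mbps × 5580 s = 77896.8 Mb.
At 25 Mbps: 77896.8 / 25 = 3115.9 s ≈ 51.9 minutes.

52 minutes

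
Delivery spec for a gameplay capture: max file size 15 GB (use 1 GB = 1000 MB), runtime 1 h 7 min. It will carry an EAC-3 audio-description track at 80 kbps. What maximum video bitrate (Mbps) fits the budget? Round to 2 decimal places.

29.77 Mbps

Budget: 15 GB = 120000.0 Mb.
1 h 7 min = 67 min = 4020 s
Total bitrate budget: 120000.0 Mb / 4020 s = 29.851 Mbps.
Audio: 80 kbps = 0.080 Mbps.
Video: 29.851 − 0.080 = 29.771 Mbps.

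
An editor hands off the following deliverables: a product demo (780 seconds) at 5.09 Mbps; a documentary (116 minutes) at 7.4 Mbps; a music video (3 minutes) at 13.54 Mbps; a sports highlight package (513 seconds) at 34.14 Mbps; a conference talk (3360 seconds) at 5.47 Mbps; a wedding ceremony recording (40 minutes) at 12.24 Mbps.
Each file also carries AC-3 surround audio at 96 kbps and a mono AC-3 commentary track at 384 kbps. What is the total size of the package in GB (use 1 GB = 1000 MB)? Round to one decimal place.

16.2 GB

Audio total: 96 + 384 = 480 kbps = 0.480 Mbps.
product demo: 5.570 Mbps × 780 s = 4344.6 Mb
documentary: 7.880 Mbps × 6960 s = 54844.8 Mb
music video: 14.020 Mbps × 180 s = 2523.6 Mb
sports highlight package: 34.620 Mbps × 513 s = 17760.1 Mb
conference talk: 5.950 Mbps × 3360 s = 19992.0 Mb
wedding ceremony recording: 12.720 Mbps × 2400 s = 30528.0 Mb
Total: 129993.1 Mb = 16249.1 MB.
= 16.25 GB.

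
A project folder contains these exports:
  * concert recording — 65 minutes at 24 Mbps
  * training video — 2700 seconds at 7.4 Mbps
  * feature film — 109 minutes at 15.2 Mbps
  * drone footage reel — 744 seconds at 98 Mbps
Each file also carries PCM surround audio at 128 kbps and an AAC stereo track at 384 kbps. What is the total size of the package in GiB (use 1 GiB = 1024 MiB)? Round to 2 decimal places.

34.11 GiB

Audio total: 128 + 384 = 512 kbps = 0.512 Mbps.
concert recording: 24.512 Mbps × 3900 s = 95596.8 Mb
training video: 7.912 Mbps × 2700 s = 21362.4 Mb
feature film: 15.712 Mbps × 6540 s = 102756.5 Mb
drone footage reel: 98.512 Mbps × 744 s = 73292.9 Mb
Total: 293008.6 Mb = 36626.1 MB.
= 34.11 GiB.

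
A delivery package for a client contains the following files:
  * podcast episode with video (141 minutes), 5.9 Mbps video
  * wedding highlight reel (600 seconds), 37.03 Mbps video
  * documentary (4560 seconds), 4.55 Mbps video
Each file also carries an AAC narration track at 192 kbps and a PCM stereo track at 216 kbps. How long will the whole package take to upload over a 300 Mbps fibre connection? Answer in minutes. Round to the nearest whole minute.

5 minutes

Audio total: 192 + 216 = 408 kbps = 0.408 Mbps.
podcast episode with video: 6.308 Mbps × 8460 s = 53365.7 Mb
wedding highlight reel: 37.438 Mbps × 600 s = 22462.8 Mb
documentary: 4.958 Mbps × 4560 s = 22608.5 Mb
Total: 98437.0 Mb = 12304.6 MB.
At 300 Mbps: 98437.0 / 300 = 328 s ≈ 5.47 minutes.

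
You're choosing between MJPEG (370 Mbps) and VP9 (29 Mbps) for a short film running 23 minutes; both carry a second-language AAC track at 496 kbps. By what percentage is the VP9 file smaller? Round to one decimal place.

23 min = 1380 s
Audio: 496 kbps = 0.496 Mbps.
MJPEG: 370.496 Mbps × 1380 s = 511284.5 Mb = 59.521 GiB.
VP9: 29.496 Mbps × 1380 s = 40704.5 Mb = 4.739 GiB.
Reduction: (1 − 4.739/59.521) × 100 = 92.04%.

92.0%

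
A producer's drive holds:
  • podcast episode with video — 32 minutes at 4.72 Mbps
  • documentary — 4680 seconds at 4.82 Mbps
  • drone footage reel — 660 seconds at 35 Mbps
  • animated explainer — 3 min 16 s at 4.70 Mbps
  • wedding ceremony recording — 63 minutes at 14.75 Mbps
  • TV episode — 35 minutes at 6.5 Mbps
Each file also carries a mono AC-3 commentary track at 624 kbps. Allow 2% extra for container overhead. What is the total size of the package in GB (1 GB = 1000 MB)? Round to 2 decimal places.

Audio: 624 kbps = 0.624 Mbps.
podcast episode with video: 5.344 Mbps × 1920 s × 1.02 = 10465.7 Mb
documentary: 5.444 Mbps × 4680 s × 1.02 = 25987.5 Mb
drone footage reel: 35.624 Mbps × 660 s × 1.02 = 23982.1 Mb
animated explainer: 5.324 Mbps × 196 s × 1.02 = 1064.4 Mb
wedding ceremony recording: 15.374 Mbps × 3780 s × 1.02 = 59276.0 Mb
TV episode: 7.124 Mbps × 2100 s × 1.02 = 15259.6 Mb
Total: 136035.2 Mb = 17004.4 MB.
= 17.00 GB.

17.00 GB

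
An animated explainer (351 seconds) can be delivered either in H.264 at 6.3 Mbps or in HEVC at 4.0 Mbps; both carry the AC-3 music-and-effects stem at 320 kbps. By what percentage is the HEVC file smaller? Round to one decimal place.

Audio: 320 kbps = 0.320 Mbps.
H.264: 6.620 Mbps × 351 s = 2323.6 Mb = 290.452 MB.
HEVC: 4.320 Mbps × 351 s = 1516.3 Mb = 189.540 MB.
Reduction: (1 − 189.540/290.452) × 100 = 34.74%.

34.7%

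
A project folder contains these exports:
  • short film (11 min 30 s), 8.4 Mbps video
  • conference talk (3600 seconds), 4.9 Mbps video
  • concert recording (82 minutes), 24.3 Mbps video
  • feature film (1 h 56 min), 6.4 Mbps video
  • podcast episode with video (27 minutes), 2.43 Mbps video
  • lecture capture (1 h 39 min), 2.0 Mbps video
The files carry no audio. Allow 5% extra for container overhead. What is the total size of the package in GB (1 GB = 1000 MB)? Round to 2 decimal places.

26.69 GB

short film: 8.400 Mbps × 690 s × 1.05 = 6085.8 Mb
conference talk: 4.900 Mbps × 3600 s × 1.05 = 18522.0 Mb
concert recording: 24.300 Mbps × 4920 s × 1.05 = 125533.8 Mb
feature film: 6.400 Mbps × 6960 s × 1.05 = 46771.2 Mb
podcast episode with video: 2.430 Mbps × 1620 s × 1.05 = 4133.4 Mb
lecture capture: 2.000 Mbps × 5940 s × 1.05 = 12474.0 Mb
Total: 213520.2 Mb = 26690.0 MB.
= 26.69 GB.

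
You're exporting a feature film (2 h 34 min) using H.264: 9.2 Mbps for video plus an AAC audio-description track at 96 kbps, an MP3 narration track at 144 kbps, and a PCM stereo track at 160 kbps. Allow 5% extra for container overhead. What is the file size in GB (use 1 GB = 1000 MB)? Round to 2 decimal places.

11.64 GB

2 h 34 min = 154 min = 9240 s
Audio total: 96 + 144 + 160 = 400 kbps = 0.400 Mbps.
Total bitrate: 9.2 + 0.400 = 9.600 Mbps.
Stream data: 9.600 Mbps × 9240 s = 88704.0 Mb.
With 5% container overhead: ×1.05.
93,139 Mb ÷ 8 = 11,642 MB → 11.64 GB.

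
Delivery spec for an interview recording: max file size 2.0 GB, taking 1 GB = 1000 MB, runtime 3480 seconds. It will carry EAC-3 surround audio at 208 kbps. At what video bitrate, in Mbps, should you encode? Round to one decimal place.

4.4 Mbps

Budget: 2.0 GB = 16000.0 Mb.
Total bitrate budget: 16000.0 Mb / 3480 s = 4.598 Mbps.
Audio: 208 kbps = 0.208 Mbps.
Video: 4.598 − 0.208 = 4.390 Mbps.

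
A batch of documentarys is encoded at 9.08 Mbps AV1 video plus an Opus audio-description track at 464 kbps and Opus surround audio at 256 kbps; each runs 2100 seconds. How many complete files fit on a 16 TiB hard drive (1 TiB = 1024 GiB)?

Audio total: 464 + 256 = 720 kbps = 0.720 Mbps.
Total bitrate: 9.800 Mbps.
Per item: 9.800 Mbps × 2100 s = 20,580 Mb = 2,572 MB.
Capacity: 16 TiB = 140,737,488 Mb; 6838.56 items → 6838 complete.

6838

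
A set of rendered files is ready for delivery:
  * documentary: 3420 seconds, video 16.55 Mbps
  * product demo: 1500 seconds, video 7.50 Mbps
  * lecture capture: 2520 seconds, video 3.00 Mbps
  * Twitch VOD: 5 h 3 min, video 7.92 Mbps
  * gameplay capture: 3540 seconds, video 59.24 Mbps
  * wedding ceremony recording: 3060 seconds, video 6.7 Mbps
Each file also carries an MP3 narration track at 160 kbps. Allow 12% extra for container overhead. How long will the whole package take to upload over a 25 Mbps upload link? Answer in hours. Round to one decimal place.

5.7 hours

Audio: 160 kbps = 0.160 Mbps.
documentary: 16.710 Mbps × 3420 s × 1.12 = 64006.0 Mb
product demo: 7.660 Mbps × 1500 s × 1.12 = 12868.8 Mb
lecture capture: 3.160 Mbps × 2520 s × 1.12 = 8918.8 Mb
Twitch VOD: 8.080 Mbps × 18180 s × 1.12 = 164521.7 Mb
gameplay capture: 59.400 Mbps × 3540 s × 1.12 = 235509.1 Mb
wedding ceremony recording: 6.860 Mbps × 3060 s × 1.12 = 23510.6 Mb
Total: 509335.0 Mb = 63666.9 MB.
At 25 Mbps: 509335.0 / 25 = 20373 s ≈ 5.66 hours.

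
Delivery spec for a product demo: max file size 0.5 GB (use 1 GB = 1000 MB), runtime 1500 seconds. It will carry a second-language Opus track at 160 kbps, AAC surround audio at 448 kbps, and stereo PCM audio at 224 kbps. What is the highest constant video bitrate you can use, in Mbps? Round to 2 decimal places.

1.83 Mbps

Budget: 0.5 GB = 4000.0 Mb.
Total bitrate budget: 4000.0 Mb / 1500 s = 2.667 Mbps.
Audio total: 160 + 448 + 224 = 832 kbps = 0.832 Mbps.
Video: 2.667 − 0.832 = 1.835 Mbps.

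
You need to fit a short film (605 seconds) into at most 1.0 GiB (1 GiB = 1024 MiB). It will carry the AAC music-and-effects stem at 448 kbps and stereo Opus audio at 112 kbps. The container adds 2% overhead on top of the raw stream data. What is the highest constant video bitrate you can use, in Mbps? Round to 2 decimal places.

Budget: 1.0 GiB = 8589.9 Mb.
Stream payload after overhead: 8589.9 / 1.02 = 8421.5 Mb.
Total bitrate budget: 8421.5 Mb / 605 s = 13.920 Mbps.
Audio total: 448 + 112 = 560 kbps = 0.560 Mbps.
Video: 13.920 − 0.560 = 13.360 Mbps.

13.36 Mbps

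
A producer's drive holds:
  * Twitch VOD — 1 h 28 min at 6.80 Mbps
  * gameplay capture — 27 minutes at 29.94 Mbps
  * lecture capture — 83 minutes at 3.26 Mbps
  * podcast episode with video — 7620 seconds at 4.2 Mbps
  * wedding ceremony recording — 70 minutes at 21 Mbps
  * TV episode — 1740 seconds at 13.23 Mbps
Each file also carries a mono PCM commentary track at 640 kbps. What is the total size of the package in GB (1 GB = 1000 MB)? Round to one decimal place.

Audio: 640 kbps = 0.640 Mbps.
Twitch VOD: 7.440 Mbps × 5280 s = 39283.2 Mb
gameplay capture: 30.580 Mbps × 1620 s = 49539.6 Mb
lecture capture: 3.900 Mbps × 4980 s = 19422.0 Mb
podcast episode with video: 4.840 Mbps × 7620 s = 36880.8 Mb
wedding ceremony recording: 21.640 Mbps × 4200 s = 90888.0 Mb
TV episode: 13.870 Mbps × 1740 s = 24133.8 Mb
Total: 260147.4 Mb = 32518.4 MB.
= 32.52 GB.

32.5 GB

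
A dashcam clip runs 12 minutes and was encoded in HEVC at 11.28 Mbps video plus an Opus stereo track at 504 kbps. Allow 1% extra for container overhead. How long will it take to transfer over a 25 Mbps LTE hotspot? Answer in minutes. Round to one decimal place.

5.7 minutes

12 min = 720 s
Audio: 504 kbps = 0.504 Mbps.
Total bitrate: 11.784 Mbps.
File: 11.784 Mbps × 720 s = 8484.5 Mb.
With 1% container overhead: ×1.01. → 8569.3 Mb.
At 25 Mbps: 8569.3 / 25 = 342.8 s ≈ 5.71 minutes.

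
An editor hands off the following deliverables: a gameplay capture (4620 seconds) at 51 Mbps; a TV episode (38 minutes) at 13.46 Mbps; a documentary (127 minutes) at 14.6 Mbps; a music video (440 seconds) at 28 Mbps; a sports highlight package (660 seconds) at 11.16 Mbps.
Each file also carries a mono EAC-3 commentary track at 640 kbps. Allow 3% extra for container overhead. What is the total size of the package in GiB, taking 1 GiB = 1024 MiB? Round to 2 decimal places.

Audio: 640 kbps = 0.640 Mbps.
gameplay capture: 51.640 Mbps × 4620 s × 1.03 = 245734.1 Mb
TV episode: 14.100 Mbps × 2280 s × 1.03 = 33112.4 Mb
documentary: 15.240 Mbps × 7620 s × 1.03 = 119612.7 Mb
music video: 28.640 Mbps × 440 s × 1.03 = 12979.6 Mb
sports highlight package: 11.800 Mbps × 660 s × 1.03 = 8021.6 Mb
Total: 419460.5 Mb = 52432.6 MB.
= 48.83 GiB.

48.83 GiB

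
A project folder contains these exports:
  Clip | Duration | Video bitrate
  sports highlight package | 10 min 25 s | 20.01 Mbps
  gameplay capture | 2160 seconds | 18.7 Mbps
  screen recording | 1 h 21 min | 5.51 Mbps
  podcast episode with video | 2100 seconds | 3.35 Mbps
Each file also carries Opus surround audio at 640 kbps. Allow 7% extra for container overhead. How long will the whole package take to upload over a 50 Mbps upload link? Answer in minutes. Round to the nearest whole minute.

Audio: 640 kbps = 0.640 Mbps.
sports highlight package: 20.650 Mbps × 625 s × 1.07 = 13809.7 Mb
gameplay capture: 19.340 Mbps × 2160 s × 1.07 = 44698.6 Mb
screen recording: 6.150 Mbps × 4860 s × 1.07 = 31981.2 Mb
podcast episode with video: 3.990 Mbps × 2100 s × 1.07 = 8965.5 Mb
Total: 99455.1 Mb = 12431.9 MB.
At 50 Mbps: 99455.1 / 50 = 1989 s ≈ 33.2 minutes.

33 minutes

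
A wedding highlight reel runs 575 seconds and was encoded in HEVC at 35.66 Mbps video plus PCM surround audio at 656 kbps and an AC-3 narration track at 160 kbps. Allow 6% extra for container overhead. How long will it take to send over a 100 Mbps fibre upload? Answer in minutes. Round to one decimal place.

3.7 minutes

Audio total: 656 + 160 = 816 kbps = 0.816 Mbps.
Total bitrate: 36.476 Mbps.
File: 36.476 Mbps × 575 s = 20973.7 Mb.
With 6% container overhead: ×1.06. → 22232.1 Mb.
At 100 Mbps: 22232.1 / 100 = 222.3 s ≈ 3.71 minutes.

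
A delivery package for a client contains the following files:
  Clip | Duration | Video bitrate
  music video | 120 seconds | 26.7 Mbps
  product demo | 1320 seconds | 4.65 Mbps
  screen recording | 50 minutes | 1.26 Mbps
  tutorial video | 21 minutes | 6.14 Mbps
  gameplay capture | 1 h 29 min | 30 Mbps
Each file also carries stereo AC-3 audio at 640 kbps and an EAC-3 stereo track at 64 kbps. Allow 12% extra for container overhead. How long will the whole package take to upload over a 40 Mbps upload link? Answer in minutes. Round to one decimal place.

88.1 minutes

Audio total: 640 + 64 = 704 kbps = 0.704 Mbps.
music video: 27.404 Mbps × 120 s × 1.12 = 3683.1 Mb
product demo: 5.354 Mbps × 1320 s × 1.12 = 7915.4 Mb
screen recording: 1.964 Mbps × 3000 s × 1.12 = 6599.0 Mb
tutorial video: 6.844 Mbps × 1260 s × 1.12 = 9658.3 Mb
gameplay capture: 30.704 Mbps × 5340 s × 1.12 = 183634.5 Mb
Total: 211490.2 Mb = 26436.3 MB.
At 40 Mbps: 211490.2 / 40 = 5287 s ≈ 88.1 minutes.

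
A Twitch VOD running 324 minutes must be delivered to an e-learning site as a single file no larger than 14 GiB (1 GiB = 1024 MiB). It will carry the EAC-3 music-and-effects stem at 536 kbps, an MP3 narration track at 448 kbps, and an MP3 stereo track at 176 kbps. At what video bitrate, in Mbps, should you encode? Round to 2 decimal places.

Budget: 14 GiB = 120259.1 Mb.
324 min = 19440 s
Total bitrate budget: 120259.1 Mb / 19440 s = 6.186 Mbps.
Audio total: 536 + 448 + 176 = 1160 kbps = 1.160 Mbps.
Video: 6.186 − 1.160 = 5.026 Mbps.

5.03 Mbps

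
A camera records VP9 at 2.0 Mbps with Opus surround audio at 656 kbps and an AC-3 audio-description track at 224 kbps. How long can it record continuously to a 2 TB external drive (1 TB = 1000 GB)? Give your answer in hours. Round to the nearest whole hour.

1543 hours

Audio total: 656 + 224 = 880 kbps = 0.880 Mbps.
Total bitrate: 2.0 + 0.880 = 2.880 Mbps.
Capacity: 2 TB = 16,000,000 Mb.
Recording time: 16,000,000 / 2.880 = 5,555,556 s ≈ 1,543 hours.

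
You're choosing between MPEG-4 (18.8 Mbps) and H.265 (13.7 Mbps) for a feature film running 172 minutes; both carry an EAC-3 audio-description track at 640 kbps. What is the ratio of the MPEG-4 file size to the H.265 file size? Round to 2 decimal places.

1.36

172 min = 10320 s
Audio: 640 kbps = 0.640 Mbps.
MPEG-4: 19.440 Mbps × 10320 s = 200620.8 Mb = 23.355 GiB.
H.265: 14.340 Mbps × 10320 s = 147988.8 Mb = 17.228 GiB.
Ratio: 23.355 / 17.228 = 1.356.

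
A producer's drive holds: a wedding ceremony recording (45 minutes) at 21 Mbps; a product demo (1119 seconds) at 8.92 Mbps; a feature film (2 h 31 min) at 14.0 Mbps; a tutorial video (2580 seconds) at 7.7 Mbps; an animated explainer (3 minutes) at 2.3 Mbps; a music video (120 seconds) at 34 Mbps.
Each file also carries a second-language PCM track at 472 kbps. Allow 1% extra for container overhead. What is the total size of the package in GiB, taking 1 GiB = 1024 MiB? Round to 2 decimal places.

Audio: 472 kbps = 0.472 Mbps.
wedding ceremony recording: 21.472 Mbps × 2700 s × 1.01 = 58554.1 Mb
product demo: 9.392 Mbps × 1119 s × 1.01 = 10614.7 Mb
feature film: 14.472 Mbps × 9060 s × 1.01 = 132427.5 Mb
tutorial video: 8.172 Mbps × 2580 s × 1.01 = 21294.6 Mb
animated explainer: 2.772 Mbps × 180 s × 1.01 = 503.9 Mb
music video: 34.472 Mbps × 120 s × 1.01 = 4178.0 Mb
Total: 227572.9 Mb = 28446.6 MB.
= 26.49 GiB.

26.49 GiB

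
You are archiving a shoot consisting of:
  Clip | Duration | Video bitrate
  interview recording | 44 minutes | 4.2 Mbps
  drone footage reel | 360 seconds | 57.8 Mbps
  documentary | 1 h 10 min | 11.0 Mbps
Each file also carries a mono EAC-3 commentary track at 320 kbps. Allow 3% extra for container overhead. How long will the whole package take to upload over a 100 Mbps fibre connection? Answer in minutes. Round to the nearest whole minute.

Audio: 320 kbps = 0.320 Mbps.
interview recording: 4.520 Mbps × 2640 s × 1.03 = 12290.8 Mb
drone footage reel: 58.120 Mbps × 360 s × 1.03 = 21550.9 Mb
documentary: 11.320 Mbps × 4200 s × 1.03 = 48970.3 Mb
Total: 82812.0 Mb = 10351.5 MB.
At 100 Mbps: 82812.0 / 100 = 828 s ≈ 13.8 minutes.

14 minutes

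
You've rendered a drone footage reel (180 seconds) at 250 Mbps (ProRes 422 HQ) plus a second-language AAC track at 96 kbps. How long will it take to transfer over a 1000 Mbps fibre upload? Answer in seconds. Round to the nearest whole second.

Audio: 96 kbps = 0.096 Mbps.
Total bitrate: 250.096 Mbps.
File: 250.096 Mbps × 180 s = 45017.3 Mb.
At 1000 Mbps: 45017.3 / 1000 = 45.0 s ≈ 45 seconds.

45 seconds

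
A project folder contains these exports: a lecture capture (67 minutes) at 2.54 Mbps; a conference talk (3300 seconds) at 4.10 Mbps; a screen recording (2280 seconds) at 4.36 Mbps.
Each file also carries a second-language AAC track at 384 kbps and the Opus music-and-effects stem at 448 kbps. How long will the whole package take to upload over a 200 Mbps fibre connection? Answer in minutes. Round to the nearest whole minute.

3 minutes

Audio total: 384 + 448 = 832 kbps = 0.832 Mbps.
lecture capture: 3.372 Mbps × 4020 s = 13555.4 Mb
conference talk: 4.932 Mbps × 3300 s = 16275.6 Mb
screen recording: 5.192 Mbps × 2280 s = 11837.8 Mb
Total: 41668.8 Mb = 5208.6 MB.
At 200 Mbps: 41668.8 / 200 = 208 s ≈ 3.47 minutes.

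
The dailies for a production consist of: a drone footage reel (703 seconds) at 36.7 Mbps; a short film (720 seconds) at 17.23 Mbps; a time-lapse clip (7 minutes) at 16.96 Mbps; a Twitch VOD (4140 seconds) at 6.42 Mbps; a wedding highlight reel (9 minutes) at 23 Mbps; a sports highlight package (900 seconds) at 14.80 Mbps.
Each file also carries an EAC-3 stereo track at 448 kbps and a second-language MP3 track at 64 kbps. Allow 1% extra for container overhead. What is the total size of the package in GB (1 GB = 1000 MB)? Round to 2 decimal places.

Audio total: 448 + 64 = 512 kbps = 0.512 Mbps.
drone footage reel: 37.212 Mbps × 703 s × 1.01 = 26421.6 Mb
short film: 17.742 Mbps × 720 s × 1.01 = 12902.0 Mb
time-lapse clip: 17.472 Mbps × 420 s × 1.01 = 7411.6 Mb
Twitch VOD: 6.932 Mbps × 4140 s × 1.01 = 28985.5 Mb
wedding highlight reel: 23.512 Mbps × 540 s × 1.01 = 12823.4 Mb
sports highlight package: 15.312 Mbps × 900 s × 1.01 = 13918.6 Mb
Total: 102462.8 Mb = 12807.8 MB.
= 12.81 GB.

12.81 GB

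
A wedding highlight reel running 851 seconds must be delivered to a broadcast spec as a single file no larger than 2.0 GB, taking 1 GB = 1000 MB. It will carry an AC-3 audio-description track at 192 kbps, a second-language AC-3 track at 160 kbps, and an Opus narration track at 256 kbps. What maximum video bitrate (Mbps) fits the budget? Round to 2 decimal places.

18.19 Mbps

Budget: 2.0 GB = 16000.0 Mb.
Total bitrate budget: 16000.0 Mb / 851 s = 18.801 Mbps.
Audio total: 192 + 160 + 256 = 608 kbps = 0.608 Mbps.
Video: 18.801 − 0.608 = 18.193 Mbps.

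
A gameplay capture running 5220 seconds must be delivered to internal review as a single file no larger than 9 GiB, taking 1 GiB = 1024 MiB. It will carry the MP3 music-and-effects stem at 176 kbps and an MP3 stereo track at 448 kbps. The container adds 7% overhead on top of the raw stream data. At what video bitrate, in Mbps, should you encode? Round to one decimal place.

Budget: 9 GiB = 77309.4 Mb.
Stream payload after overhead: 77309.4 / 1.07 = 72251.8 Mb.
Total bitrate budget: 72251.8 Mb / 5220 s = 13.841 Mbps.
Audio total: 176 + 448 = 624 kbps = 0.624 Mbps.
Video: 13.841 − 0.624 = 13.217 Mbps.

13.2 Mbps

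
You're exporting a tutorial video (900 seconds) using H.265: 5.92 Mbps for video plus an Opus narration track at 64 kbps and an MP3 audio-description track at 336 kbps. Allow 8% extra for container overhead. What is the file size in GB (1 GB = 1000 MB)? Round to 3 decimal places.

Audio total: 64 + 336 = 400 kbps = 0.400 Mbps.
Total bitrate: 5.92 + 0.400 = 6.320 Mbps.
Stream data: 6.320 Mbps × 900 s = 5688.0 Mb.
With 8% container overhead: ×1.08.
6,143 Mb ÷ 8 = 767.9 MB → 0.7679 GB.

0.768 GB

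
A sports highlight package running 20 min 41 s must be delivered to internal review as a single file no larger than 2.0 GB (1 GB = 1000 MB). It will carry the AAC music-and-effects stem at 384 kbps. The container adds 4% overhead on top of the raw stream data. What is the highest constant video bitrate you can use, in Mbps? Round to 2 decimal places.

12.01 Mbps

Budget: 2.0 GB = 16000.0 Mb.
Stream payload after overhead: 16000.0 / 1.04 = 15384.6 Mb.
20 min 41 s = 1241 s
Total bitrate budget: 15384.6 Mb / 1241 s = 12.397 Mbps.
Audio: 384 kbps = 0.384 Mbps.
Video: 12.397 − 0.384 = 12.013 Mbps.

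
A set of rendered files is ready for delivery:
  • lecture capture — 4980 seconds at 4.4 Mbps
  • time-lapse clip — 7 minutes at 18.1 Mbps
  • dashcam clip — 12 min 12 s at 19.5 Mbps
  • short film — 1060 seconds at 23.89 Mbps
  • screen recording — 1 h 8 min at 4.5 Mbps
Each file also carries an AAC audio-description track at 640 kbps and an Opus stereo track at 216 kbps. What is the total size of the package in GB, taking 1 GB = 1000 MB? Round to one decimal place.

12.1 GB

Audio total: 640 + 216 = 856 kbps = 0.856 Mbps.
lecture capture: 5.256 Mbps × 4980 s = 26174.9 Mb
time-lapse clip: 18.956 Mbps × 420 s = 7961.5 Mb
dashcam clip: 20.356 Mbps × 732 s = 14900.6 Mb
short film: 24.746 Mbps × 1060 s = 26230.8 Mb
screen recording: 5.356 Mbps × 4080 s = 21852.5 Mb
Total: 97120.2 Mb = 12140.0 MB.
= 12.14 GB.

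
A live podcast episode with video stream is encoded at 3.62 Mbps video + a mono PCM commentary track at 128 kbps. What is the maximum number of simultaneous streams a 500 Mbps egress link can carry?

Audio: 128 kbps = 0.128 Mbps.
Per-viewer media rate: 3.748 Mbps.
500 Mbps = 500.0 Mbps; 500.0 / 3.748 = 133.40 → 133 viewers.

133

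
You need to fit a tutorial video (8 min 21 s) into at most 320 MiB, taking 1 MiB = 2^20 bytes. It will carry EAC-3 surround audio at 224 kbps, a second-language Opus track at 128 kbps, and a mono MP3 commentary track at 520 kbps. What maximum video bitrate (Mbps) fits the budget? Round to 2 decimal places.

Budget: 320 MiB = 2684.4 Mb.
8 min 21 s = 501 s
Total bitrate budget: 2684.4 Mb / 501 s = 5.358 Mbps.
Audio total: 224 + 128 + 520 = 872 kbps = 0.872 Mbps.
Video: 5.358 − 0.872 = 4.486 Mbps.

4.49 Mbps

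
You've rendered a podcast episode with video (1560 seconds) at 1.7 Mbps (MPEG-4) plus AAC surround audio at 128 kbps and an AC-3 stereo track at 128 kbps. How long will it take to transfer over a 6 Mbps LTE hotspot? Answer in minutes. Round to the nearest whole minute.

8 minutes

Audio total: 128 + 128 = 256 kbps = 0.256 Mbps.
Total bitrate: 1.956 Mbps.
File: 1.956 Mbps × 1560 s = 3051.4 Mb.
At 6 Mbps: 3051.4 / 6 = 508.6 s ≈ 8.48 minutes.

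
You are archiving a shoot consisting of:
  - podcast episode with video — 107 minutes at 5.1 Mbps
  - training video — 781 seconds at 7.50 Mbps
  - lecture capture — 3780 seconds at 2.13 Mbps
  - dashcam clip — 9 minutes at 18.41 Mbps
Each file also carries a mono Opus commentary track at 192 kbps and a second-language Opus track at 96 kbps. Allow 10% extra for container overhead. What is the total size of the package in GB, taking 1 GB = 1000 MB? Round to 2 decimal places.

8.24 GB

Audio total: 192 + 96 = 288 kbps = 0.288 Mbps.
podcast episode with video: 5.388 Mbps × 6420 s × 1.10 = 38050.1 Mb
training video: 7.788 Mbps × 781 s × 1.10 = 6690.7 Mb
lecture capture: 2.418 Mbps × 3780 s × 1.10 = 10054.0 Mb
dashcam clip: 18.698 Mbps × 540 s × 1.10 = 11106.6 Mb
Total: 65901.4 Mb = 8237.7 MB.
= 8.238 GB.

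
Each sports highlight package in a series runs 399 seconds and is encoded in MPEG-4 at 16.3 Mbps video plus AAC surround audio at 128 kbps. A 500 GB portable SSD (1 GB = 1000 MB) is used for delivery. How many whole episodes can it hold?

Audio: 128 kbps = 0.128 Mbps.
Total bitrate: 16.428 Mbps.
Per item: 16.428 Mbps × 399 s = 6,555 Mb = 819.3 MB.
Capacity: 500 GB = 4,000,000 Mb; 610.24 items → 610 complete.

610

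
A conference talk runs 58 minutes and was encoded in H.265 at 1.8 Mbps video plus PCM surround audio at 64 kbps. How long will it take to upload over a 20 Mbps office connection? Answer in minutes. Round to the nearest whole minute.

5 minutes

58 min = 3480 s
Audio: 64 kbps = 0.064 Mbps.
Total bitrate: 1.864 Mbps.
File: 1.864 Mbps × 3480 s = 6486.7 Mb.
At 20 Mbps: 6486.7 / 20 = 324.3 s ≈ 5.41 minutes.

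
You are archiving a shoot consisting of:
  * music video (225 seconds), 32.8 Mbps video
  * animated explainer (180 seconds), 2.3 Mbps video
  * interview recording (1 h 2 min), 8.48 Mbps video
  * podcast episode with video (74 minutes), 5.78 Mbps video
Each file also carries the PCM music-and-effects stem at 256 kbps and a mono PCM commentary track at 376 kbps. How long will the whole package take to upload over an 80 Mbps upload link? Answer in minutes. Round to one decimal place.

Audio total: 256 + 376 = 632 kbps = 0.632 Mbps.
music video: 33.432 Mbps × 225 s = 7522.2 Mb
animated explainer: 2.932 Mbps × 180 s = 527.8 Mb
interview recording: 9.112 Mbps × 3720 s = 33896.6 Mb
podcast episode with video: 6.412 Mbps × 4440 s = 28469.3 Mb
Total: 70415.9 Mb = 8802.0 MB.
At 80 Mbps: 70415.9 / 80 = 880 s ≈ 14.7 minutes.

14.7 minutes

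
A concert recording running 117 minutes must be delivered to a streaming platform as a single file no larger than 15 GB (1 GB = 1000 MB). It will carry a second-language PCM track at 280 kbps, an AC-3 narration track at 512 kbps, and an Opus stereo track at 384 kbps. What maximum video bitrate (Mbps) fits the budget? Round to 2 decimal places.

Budget: 15 GB = 120000.0 Mb.
117 min = 7020 s
Total bitrate budget: 120000.0 Mb / 7020 s = 17.094 Mbps.
Audio total: 280 + 512 + 384 = 1176 kbps = 1.176 Mbps.
Video: 17.094 − 1.176 = 15.918 Mbps.

15.92 Mbps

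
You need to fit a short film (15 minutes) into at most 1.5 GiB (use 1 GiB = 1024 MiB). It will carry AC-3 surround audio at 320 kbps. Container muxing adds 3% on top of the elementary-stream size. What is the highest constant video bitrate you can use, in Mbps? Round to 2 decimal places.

13.58 Mbps

Budget: 1.5 GiB = 12884.9 Mb.
Stream payload after overhead: 12884.9 / 1.03 = 12509.6 Mb.
15 min = 900 s
Total bitrate budget: 12509.6 Mb / 900 s = 13.900 Mbps.
Audio: 320 kbps = 0.320 Mbps.
Video: 13.900 − 0.320 = 13.580 Mbps.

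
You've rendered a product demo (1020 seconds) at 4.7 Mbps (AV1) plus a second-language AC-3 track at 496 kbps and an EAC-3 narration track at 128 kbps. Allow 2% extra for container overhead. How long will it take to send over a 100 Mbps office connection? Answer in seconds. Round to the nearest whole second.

Audio total: 496 + 128 = 624 kbps = 0.624 Mbps.
Total bitrate: 5.324 Mbps.
File: 5.324 Mbps × 1020 s = 5430.5 Mb.
With 2% container overhead: ×1.02. → 5539.1 Mb.
At 100 Mbps: 5539.1 / 100 = 55.4 s ≈ 55.4 seconds.

55 seconds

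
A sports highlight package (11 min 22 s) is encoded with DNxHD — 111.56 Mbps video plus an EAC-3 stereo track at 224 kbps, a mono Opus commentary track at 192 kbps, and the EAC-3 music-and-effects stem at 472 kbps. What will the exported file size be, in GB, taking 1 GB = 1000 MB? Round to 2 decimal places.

9.59 GB

11 min 22 s = 682 s
Audio total: 224 + 192 + 472 = 888 kbps = 0.888 Mbps.
Total bitrate: 111.56 + 0.888 = 112.448 Mbps.
Stream data: 112.448 Mbps × 682 s = 76689.5 Mb.
76,690 Mb ÷ 8 = 9,586 MB → 9.586 GB.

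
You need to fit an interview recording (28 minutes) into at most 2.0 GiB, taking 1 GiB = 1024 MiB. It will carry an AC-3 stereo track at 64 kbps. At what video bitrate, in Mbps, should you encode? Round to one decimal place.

Budget: 2.0 GiB = 17179.9 Mb.
28 min = 1680 s
Total bitrate budget: 17179.9 Mb / 1680 s = 10.226 Mbps.
Audio: 64 kbps = 0.064 Mbps.
Video: 10.226 − 0.064 = 10.162 Mbps.

10.2 Mbps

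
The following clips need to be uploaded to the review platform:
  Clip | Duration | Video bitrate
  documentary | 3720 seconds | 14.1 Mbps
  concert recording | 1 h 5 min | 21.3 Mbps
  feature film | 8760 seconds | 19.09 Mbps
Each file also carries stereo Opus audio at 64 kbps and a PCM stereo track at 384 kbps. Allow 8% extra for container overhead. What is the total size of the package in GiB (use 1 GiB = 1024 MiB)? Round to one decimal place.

Audio total: 64 + 384 = 448 kbps = 0.448 Mbps.
documentary: 14.548 Mbps × 3720 s × 1.08 = 58448.0 Mb
concert recording: 21.748 Mbps × 3900 s × 1.08 = 91602.6 Mb
feature film: 19.538 Mbps × 8760 s × 1.08 = 184845.1 Mb
Total: 334895.7 Mb = 41862.0 MB.
= 38.99 GiB.

39.0 GiB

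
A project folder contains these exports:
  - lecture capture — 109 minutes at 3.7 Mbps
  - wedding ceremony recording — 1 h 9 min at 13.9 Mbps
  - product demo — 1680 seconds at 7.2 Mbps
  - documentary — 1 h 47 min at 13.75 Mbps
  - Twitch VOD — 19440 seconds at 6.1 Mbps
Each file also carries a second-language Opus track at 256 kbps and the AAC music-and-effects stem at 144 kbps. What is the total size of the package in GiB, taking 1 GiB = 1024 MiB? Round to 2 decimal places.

Audio total: 256 + 144 = 400 kbps = 0.400 Mbps.
lecture capture: 4.100 Mbps × 6540 s = 26814.0 Mb
wedding ceremony recording: 14.300 Mbps × 4140 s = 59202.0 Mb
product demo: 7.600 Mbps × 1680 s = 12768.0 Mb
documentary: 14.150 Mbps × 6420 s = 90843.0 Mb
Twitch VOD: 6.500 Mbps × 19440 s = 126360.0 Mb
Total: 315987.0 Mb = 39498.4 MB.
= 36.79 GiB.

36.79 GiB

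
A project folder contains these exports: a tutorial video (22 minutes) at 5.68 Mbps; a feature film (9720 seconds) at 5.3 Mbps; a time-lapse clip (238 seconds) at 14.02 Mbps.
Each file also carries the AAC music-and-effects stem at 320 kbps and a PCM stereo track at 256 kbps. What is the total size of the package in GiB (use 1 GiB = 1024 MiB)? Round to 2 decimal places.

Audio total: 320 + 256 = 576 kbps = 0.576 Mbps.
tutorial video: 6.256 Mbps × 1320 s = 8257.9 Mb
feature film: 5.876 Mbps × 9720 s = 57114.7 Mb
time-lapse clip: 14.596 Mbps × 238 s = 3473.8 Mb
Total: 68846.5 Mb = 8605.8 MB.
= 8.015 GiB.

8.01 GiB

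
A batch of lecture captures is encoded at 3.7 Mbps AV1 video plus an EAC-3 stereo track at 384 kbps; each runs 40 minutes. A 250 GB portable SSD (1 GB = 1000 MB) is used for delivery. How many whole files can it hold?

204

40 min = 2400 s
Audio: 384 kbps = 0.384 Mbps.
Total bitrate: 4.084 Mbps.
Per item: 4.084 Mbps × 2400 s = 9,802 Mb = 1,225 MB.
Capacity: 250 GB = 2,000,000 Mb; 204.05 items → 204 complete.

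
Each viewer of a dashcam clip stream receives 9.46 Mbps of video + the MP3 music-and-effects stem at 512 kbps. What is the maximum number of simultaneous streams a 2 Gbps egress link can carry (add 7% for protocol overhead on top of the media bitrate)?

Audio: 512 kbps = 0.512 Mbps.
Per-viewer media rate: 9.972 Mbps.
On the wire with 7% overhead: 10.670 Mbps.
2 Gbps = 2,000 Mbps; 2,000 / 10.670 = 187.44 → 187 viewers.

187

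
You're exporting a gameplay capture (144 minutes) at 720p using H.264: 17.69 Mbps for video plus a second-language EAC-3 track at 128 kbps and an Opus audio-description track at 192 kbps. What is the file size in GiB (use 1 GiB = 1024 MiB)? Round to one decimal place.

144 min = 8640 s
Audio total: 128 + 192 = 320 kbps = 0.320 Mbps.
Total bitrate: 17.69 + 0.320 = 18.010 Mbps.
Stream data: 18.010 Mbps × 8640 s = 155606.4 Mb.
155,606 Mb = 19,450,800,000 bytes ÷ 1,073,741,824 = 18.11 GiB.

18.1 GiB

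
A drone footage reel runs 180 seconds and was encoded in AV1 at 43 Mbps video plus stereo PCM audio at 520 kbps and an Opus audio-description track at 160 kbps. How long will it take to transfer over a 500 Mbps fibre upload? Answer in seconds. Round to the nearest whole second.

16 seconds

Audio total: 520 + 160 = 680 kbps = 0.680 Mbps.
Total bitrate: 43.680 Mbps.
File: 43.680 Mbps × 180 s = 7862.4 Mb.
At 500 Mbps: 7862.4 / 500 = 15.7 s ≈ 15.7 seconds.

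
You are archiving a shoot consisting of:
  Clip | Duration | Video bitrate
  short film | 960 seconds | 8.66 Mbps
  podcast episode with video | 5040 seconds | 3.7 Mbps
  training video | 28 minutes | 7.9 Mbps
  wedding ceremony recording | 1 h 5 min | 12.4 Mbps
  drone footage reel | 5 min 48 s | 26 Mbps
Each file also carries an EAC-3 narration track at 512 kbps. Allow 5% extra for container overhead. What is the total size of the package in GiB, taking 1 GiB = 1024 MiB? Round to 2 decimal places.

Audio: 512 kbps = 0.512 Mbps.
short film: 9.172 Mbps × 960 s × 1.05 = 9245.4 Mb
podcast episode with video: 4.212 Mbps × 5040 s × 1.05 = 22289.9 Mb
training video: 8.412 Mbps × 1680 s × 1.05 = 14838.8 Mb
wedding ceremony recording: 12.912 Mbps × 3900 s × 1.05 = 52874.6 Mb
drone footage reel: 26.512 Mbps × 348 s × 1.05 = 9687.5 Mb
Total: 108936.2 Mb = 13617.0 MB.
= 12.68 GiB.

12.68 GiB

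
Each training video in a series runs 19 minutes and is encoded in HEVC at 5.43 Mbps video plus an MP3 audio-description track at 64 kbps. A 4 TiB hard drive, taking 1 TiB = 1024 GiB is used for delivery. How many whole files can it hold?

19 min = 1140 s
Audio: 64 kbps = 0.064 Mbps.
Total bitrate: 5.494 Mbps.
Per item: 5.494 Mbps × 1140 s = 6,263 Mb = 782.9 MB.
Capacity: 4 TiB = 35,184,372 Mb; 5617.67 items → 5617 complete.

5617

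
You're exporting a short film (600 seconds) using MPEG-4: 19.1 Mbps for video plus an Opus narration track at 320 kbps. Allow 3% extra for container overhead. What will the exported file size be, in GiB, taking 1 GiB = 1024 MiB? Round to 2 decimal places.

Audio: 320 kbps = 0.320 Mbps.
Total bitrate: 19.1 + 0.320 = 19.420 Mbps.
Stream data: 19.420 Mbps × 600 s = 11652.0 Mb.
With 3% container overhead: ×1.03.
12,002 Mb = 1,500,195,000 bytes ÷ 1,073,741,824 = 1.397 GiB.

1.40 GiB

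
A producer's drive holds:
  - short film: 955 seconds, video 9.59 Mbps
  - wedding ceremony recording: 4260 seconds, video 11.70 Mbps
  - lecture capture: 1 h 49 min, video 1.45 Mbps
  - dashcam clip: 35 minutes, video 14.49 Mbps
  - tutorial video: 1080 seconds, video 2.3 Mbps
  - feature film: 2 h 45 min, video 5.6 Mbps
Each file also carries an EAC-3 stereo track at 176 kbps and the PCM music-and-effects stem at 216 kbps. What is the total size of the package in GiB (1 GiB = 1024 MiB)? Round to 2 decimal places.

Audio total: 176 + 216 = 392 kbps = 0.392 Mbps.
short film: 9.982 Mbps × 955 s = 9532.8 Mb
wedding ceremony recording: 12.092 Mbps × 4260 s = 51511.9 Mb
lecture capture: 1.842 Mbps × 6540 s = 12046.7 Mb
dashcam clip: 14.882 Mbps × 2100 s = 31252.2 Mb
tutorial video: 2.692 Mbps × 1080 s = 2907.4 Mb
feature film: 5.992 Mbps × 9900 s = 59320.8 Mb
Total: 166571.8 Mb = 20821.5 MB.
= 19.39 GiB.

19.39 GiB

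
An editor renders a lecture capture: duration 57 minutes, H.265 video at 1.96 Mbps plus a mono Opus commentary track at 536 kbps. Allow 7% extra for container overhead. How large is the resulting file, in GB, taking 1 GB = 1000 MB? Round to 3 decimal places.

57 min = 3420 s
Audio: 536 kbps = 0.536 Mbps.
Total bitrate: 1.96 + 0.536 = 2.496 Mbps.
Stream data: 2.496 Mbps × 3420 s = 8536.3 Mb.
With 7% container overhead: ×1.07.
9,134 Mb ÷ 8 = 1,142 MB → 1.142 GB.

1.142 GB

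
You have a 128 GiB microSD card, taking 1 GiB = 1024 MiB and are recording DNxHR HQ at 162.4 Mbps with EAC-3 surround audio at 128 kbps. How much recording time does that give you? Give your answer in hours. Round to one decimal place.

1.9 hours

Audio: 128 kbps = 0.128 Mbps.
Total bitrate: 162.4 + 0.128 = 162.528 Mbps.
Capacity: 128 GiB = 1,099,512 Mb.
Recording time: 1,099,512 / 162.528 = 6,765 s ≈ 1.88 hours.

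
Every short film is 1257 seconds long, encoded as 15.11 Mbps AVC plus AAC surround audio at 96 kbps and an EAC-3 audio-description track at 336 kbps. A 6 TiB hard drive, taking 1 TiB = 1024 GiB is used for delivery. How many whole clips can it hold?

Audio total: 96 + 336 = 432 kbps = 0.432 Mbps.
Total bitrate: 15.542 Mbps.
Per item: 15.542 Mbps × 1257 s = 19,536 Mb = 2,442 MB.
Capacity: 6 TiB = 52,776,558 Mb; 2701.46 items → 2701 complete.

2701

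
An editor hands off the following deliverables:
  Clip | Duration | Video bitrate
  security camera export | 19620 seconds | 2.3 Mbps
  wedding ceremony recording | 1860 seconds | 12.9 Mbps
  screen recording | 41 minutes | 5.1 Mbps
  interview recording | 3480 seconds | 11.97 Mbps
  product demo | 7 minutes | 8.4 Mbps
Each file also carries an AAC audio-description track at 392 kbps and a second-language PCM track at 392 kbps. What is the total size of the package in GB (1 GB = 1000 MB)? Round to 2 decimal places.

Audio total: 392 + 392 = 784 kbps = 0.784 Mbps.
security camera export: 3.084 Mbps × 19620 s = 60508.1 Mb
wedding ceremony recording: 13.684 Mbps × 1860 s = 25452.2 Mb
screen recording: 5.884 Mbps × 2460 s = 14474.6 Mb
interview recording: 12.754 Mbps × 3480 s = 44383.9 Mb
product demo: 9.184 Mbps × 420 s = 3857.3 Mb
Total: 148676.2 Mb = 18584.5 MB.
= 18.58 GB.

18.58 GB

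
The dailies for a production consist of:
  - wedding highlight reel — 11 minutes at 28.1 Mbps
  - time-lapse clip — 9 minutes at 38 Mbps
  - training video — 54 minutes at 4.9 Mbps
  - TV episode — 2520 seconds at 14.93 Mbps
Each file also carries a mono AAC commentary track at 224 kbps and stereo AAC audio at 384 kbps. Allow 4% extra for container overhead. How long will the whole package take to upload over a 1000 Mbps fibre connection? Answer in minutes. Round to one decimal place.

Audio total: 224 + 384 = 608 kbps = 0.608 Mbps.
wedding highlight reel: 28.708 Mbps × 660 s × 1.04 = 19705.2 Mb
time-lapse clip: 38.608 Mbps × 540 s × 1.04 = 21682.3 Mb
training video: 5.508 Mbps × 3240 s × 1.04 = 18559.8 Mb
TV episode: 15.538 Mbps × 2520 s × 1.04 = 40722.0 Mb
Total: 100669.2 Mb = 12583.6 MB.
At 1000 Mbps: 100669.2 / 1000 = 101 s ≈ 1.68 minutes.

1.7 minutes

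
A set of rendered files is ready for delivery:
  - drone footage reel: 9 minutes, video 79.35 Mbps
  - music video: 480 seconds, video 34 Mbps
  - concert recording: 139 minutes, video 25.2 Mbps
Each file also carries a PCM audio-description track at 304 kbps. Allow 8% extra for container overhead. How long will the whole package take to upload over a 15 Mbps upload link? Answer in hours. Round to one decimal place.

Audio: 304 kbps = 0.304 Mbps.
drone footage reel: 79.654 Mbps × 540 s × 1.08 = 46454.2 Mb
music video: 34.304 Mbps × 480 s × 1.08 = 17783.2 Mb
concert recording: 25.504 Mbps × 8340 s × 1.08 = 229719.6 Mb
Total: 293957.0 Mb = 36744.6 MB.
At 15 Mbps: 293957.0 / 15 = 19597 s ≈ 5.44 hours.

5.4 hours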